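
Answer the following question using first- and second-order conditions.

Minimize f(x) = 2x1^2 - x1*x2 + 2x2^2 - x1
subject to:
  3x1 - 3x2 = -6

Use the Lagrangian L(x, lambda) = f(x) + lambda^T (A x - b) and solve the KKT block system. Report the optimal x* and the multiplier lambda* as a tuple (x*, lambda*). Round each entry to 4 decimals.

Form the Lagrangian:
  L(x, lambda) = (1/2) x^T Q x + c^T x + lambda^T (A x - b)
Stationarity (grad_x L = 0): Q x + c + A^T lambda = 0.
Primal feasibility: A x = b.

This gives the KKT block system:
  [ Q   A^T ] [ x     ]   [-c ]
  [ A    0  ] [ lambda ] = [ b ]

Solving the linear system:
  x*      = (-0.8333, 1.1667)
  lambda* = (1.8333)
  f(x*)   = 5.9167

x* = (-0.8333, 1.1667), lambda* = (1.8333)


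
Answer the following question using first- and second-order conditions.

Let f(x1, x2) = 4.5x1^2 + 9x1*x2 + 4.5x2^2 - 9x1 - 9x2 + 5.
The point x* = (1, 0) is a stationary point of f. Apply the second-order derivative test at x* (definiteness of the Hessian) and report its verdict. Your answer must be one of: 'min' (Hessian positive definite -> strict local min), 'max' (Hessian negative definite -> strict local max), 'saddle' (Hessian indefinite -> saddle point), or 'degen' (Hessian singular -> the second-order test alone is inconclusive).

Compute the Hessian H = grad^2 f:
  H = [[9, 9], [9, 9]]
Verify stationarity: grad f(x*) = H x* + g = (0, 0).
Eigenvalues of H: 0, 18.
H has a zero eigenvalue (singular; positive semidefinite but not definite), so H is neither positive definite, negative definite, nor indefinite. The second-order test alone is inconclusive -> degen.
(Indeed, f is constant along the null direction of H through x*, so x* is not a strict local extremum.)

degen


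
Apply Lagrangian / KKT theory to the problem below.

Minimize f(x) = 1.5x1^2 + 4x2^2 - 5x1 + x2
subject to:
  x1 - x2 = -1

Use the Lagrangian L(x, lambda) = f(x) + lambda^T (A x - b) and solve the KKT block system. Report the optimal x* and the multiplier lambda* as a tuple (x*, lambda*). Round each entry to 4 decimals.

Form the Lagrangian:
  L(x, lambda) = (1/2) x^T Q x + c^T x + lambda^T (A x - b)
Stationarity (grad_x L = 0): Q x + c + A^T lambda = 0.
Primal feasibility: A x = b.

This gives the KKT block system:
  [ Q   A^T ] [ x     ]   [-c ]
  [ A    0  ] [ lambda ] = [ b ]

Solving the linear system:
  x*      = (-0.3636, 0.6364)
  lambda* = (6.0909)
  f(x*)   = 4.2727

x* = (-0.3636, 0.6364), lambda* = (6.0909)


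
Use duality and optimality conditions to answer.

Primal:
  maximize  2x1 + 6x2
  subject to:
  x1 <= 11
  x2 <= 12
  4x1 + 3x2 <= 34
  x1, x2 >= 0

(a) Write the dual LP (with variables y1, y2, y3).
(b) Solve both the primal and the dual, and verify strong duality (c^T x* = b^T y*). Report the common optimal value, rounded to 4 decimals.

The standard primal-dual pair for 'max c^T x s.t. A x <= b, x >= 0' is:
  Dual:  min b^T y  s.t.  A^T y >= c,  y >= 0.

So the dual LP is:
  minimize  11y1 + 12y2 + 34y3
  subject to:
    y1 + 4y3 >= 2
    y2 + 3y3 >= 6
    y1, y2, y3 >= 0

Solving the primal: x* = (0, 11.3333).
  primal value c^T x* = 68.
Solving the dual: y* = (0, 0, 2).
  dual value b^T y* = 68.
Strong duality: c^T x* = b^T y*. Confirmed.

68


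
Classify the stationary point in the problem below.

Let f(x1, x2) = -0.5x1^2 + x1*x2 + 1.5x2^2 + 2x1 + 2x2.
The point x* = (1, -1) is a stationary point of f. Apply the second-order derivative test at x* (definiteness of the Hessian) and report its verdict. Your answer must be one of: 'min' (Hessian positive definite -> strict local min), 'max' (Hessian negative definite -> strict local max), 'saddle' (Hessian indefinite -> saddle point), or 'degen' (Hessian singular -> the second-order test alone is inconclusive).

Compute the Hessian H = grad^2 f:
  H = [[-1, 1], [1, 3]]
Verify stationarity: grad f(x*) = H x* + g = (0, 0).
Eigenvalues of H: -1.2361, 3.2361.
Eigenvalues have mixed signs, so H is indefinite -> x* is a saddle point.

saddle


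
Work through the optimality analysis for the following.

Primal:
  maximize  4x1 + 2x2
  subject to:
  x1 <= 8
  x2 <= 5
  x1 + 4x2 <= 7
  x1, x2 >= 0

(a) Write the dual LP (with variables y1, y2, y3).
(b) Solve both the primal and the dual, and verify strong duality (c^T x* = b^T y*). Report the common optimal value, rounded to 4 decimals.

The standard primal-dual pair for 'max c^T x s.t. A x <= b, x >= 0' is:
  Dual:  min b^T y  s.t.  A^T y >= c,  y >= 0.

So the dual LP is:
  minimize  8y1 + 5y2 + 7y3
  subject to:
    y1 + y3 >= 4
    y2 + 4y3 >= 2
    y1, y2, y3 >= 0

Solving the primal: x* = (7, 0).
  primal value c^T x* = 28.
Solving the dual: y* = (0, 0, 4).
  dual value b^T y* = 28.
Strong duality: c^T x* = b^T y*. Confirmed.

28


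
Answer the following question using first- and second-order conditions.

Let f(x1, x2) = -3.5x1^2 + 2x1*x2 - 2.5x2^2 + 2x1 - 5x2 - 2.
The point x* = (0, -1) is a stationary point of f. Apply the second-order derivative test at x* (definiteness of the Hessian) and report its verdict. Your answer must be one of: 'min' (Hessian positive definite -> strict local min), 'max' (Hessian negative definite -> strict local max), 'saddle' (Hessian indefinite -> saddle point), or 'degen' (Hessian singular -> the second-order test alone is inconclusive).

Compute the Hessian H = grad^2 f:
  H = [[-7, 2], [2, -5]]
Verify stationarity: grad f(x*) = H x* + g = (0, 0).
Eigenvalues of H: -8.2361, -3.7639.
Both eigenvalues < 0, so H is negative definite -> x* is a strict local max.

max


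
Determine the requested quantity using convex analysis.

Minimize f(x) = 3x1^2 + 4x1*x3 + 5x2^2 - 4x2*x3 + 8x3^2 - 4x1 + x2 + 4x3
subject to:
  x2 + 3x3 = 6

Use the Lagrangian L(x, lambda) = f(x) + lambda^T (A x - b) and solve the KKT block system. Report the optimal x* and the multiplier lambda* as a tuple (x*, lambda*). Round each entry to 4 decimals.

Form the Lagrangian:
  L(x, lambda) = (1/2) x^T Q x + c^T x + lambda^T (A x - b)
Stationarity (grad_x L = 0): Q x + c + A^T lambda = 0.
Primal feasibility: A x = b.

This gives the KKT block system:
  [ Q   A^T ] [ x     ]   [-c ]
  [ A    0  ] [ lambda ] = [ b ]

Solving the linear system:
  x*      = (-0.3822, 1.2801, 1.5733)
  lambda* = (-7.5079)
  f(x*)   = 27.0746

x* = (-0.3822, 1.2801, 1.5733), lambda* = (-7.5079)


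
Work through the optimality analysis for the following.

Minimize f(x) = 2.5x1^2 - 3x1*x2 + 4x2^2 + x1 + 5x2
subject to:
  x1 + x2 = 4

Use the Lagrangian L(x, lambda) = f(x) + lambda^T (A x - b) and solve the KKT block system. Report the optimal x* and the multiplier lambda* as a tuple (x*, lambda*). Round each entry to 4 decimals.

Form the Lagrangian:
  L(x, lambda) = (1/2) x^T Q x + c^T x + lambda^T (A x - b)
Stationarity (grad_x L = 0): Q x + c + A^T lambda = 0.
Primal feasibility: A x = b.

This gives the KKT block system:
  [ Q   A^T ] [ x     ]   [-c ]
  [ A    0  ] [ lambda ] = [ b ]

Solving the linear system:
  x*      = (2.5263, 1.4737)
  lambda* = (-9.2105)
  f(x*)   = 23.3684

x* = (2.5263, 1.4737), lambda* = (-9.2105)


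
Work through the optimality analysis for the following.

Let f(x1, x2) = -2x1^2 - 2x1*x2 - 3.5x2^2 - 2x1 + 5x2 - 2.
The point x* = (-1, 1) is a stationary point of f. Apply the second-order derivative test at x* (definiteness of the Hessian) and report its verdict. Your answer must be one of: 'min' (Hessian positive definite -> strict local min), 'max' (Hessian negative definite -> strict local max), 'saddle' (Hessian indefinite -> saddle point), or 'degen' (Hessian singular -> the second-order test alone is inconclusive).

Compute the Hessian H = grad^2 f:
  H = [[-4, -2], [-2, -7]]
Verify stationarity: grad f(x*) = H x* + g = (0, 0).
Eigenvalues of H: -8, -3.
Both eigenvalues < 0, so H is negative definite -> x* is a strict local max.

max


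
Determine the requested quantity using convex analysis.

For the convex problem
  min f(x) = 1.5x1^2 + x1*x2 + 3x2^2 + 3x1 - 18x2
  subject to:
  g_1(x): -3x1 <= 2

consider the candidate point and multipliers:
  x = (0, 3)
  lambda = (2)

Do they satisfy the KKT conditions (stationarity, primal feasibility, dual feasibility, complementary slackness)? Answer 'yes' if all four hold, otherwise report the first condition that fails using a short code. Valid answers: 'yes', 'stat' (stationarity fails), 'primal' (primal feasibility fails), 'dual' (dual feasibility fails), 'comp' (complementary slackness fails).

Gradient of f: grad f(x) = Q x + c = (6, 0)
Constraint values g_i(x) = a_i^T x - b_i:
  g_1((0, 3)) = -2
Stationarity residual: grad f(x) + sum_i lambda_i a_i = (0, 0)
  -> stationarity OK
Primal feasibility (all g_i <= 0): OK
Dual feasibility (all lambda_i >= 0): OK
Complementary slackness (lambda_i * g_i(x) = 0 for all i): FAILS

Verdict: the first failing condition is complementary_slackness -> comp.

comp


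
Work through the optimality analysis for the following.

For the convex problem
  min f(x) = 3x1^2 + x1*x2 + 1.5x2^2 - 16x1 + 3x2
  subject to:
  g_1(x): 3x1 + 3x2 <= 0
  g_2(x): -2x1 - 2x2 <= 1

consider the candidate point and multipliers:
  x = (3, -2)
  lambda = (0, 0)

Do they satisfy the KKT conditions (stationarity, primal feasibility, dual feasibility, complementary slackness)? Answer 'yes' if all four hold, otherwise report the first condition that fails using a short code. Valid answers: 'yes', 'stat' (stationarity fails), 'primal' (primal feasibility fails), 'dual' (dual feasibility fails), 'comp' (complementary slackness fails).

Gradient of f: grad f(x) = Q x + c = (0, 0)
Constraint values g_i(x) = a_i^T x - b_i:
  g_1((3, -2)) = 3
  g_2((3, -2)) = -3
Stationarity residual: grad f(x) + sum_i lambda_i a_i = (0, 0)
  -> stationarity OK
Primal feasibility (all g_i <= 0): FAILS
Dual feasibility (all lambda_i >= 0): OK
Complementary slackness (lambda_i * g_i(x) = 0 for all i): OK

Verdict: the first failing condition is primal_feasibility -> primal.

primal


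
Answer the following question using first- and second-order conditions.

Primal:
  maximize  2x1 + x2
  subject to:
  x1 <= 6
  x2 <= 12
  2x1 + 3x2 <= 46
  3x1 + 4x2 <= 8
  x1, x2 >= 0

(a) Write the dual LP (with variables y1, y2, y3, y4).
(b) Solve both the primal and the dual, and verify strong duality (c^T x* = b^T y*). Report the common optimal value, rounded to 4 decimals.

The standard primal-dual pair for 'max c^T x s.t. A x <= b, x >= 0' is:
  Dual:  min b^T y  s.t.  A^T y >= c,  y >= 0.

So the dual LP is:
  minimize  6y1 + 12y2 + 46y3 + 8y4
  subject to:
    y1 + 2y3 + 3y4 >= 2
    y2 + 3y3 + 4y4 >= 1
    y1, y2, y3, y4 >= 0

Solving the primal: x* = (2.6667, 0).
  primal value c^T x* = 5.3333.
Solving the dual: y* = (0, 0, 0, 0.6667).
  dual value b^T y* = 5.3333.
Strong duality: c^T x* = b^T y*. Confirmed.

5.3333


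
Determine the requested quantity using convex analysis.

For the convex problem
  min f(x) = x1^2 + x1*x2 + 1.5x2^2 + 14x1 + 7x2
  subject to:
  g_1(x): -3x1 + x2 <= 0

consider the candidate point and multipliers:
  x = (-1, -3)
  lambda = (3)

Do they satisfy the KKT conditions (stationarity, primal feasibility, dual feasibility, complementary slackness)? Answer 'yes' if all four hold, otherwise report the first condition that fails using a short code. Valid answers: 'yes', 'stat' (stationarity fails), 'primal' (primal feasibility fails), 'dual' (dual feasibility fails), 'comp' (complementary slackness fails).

Gradient of f: grad f(x) = Q x + c = (9, -3)
Constraint values g_i(x) = a_i^T x - b_i:
  g_1((-1, -3)) = 0
Stationarity residual: grad f(x) + sum_i lambda_i a_i = (0, 0)
  -> stationarity OK
Primal feasibility (all g_i <= 0): OK
Dual feasibility (all lambda_i >= 0): OK
Complementary slackness (lambda_i * g_i(x) = 0 for all i): OK

Verdict: yes, KKT holds.

yes


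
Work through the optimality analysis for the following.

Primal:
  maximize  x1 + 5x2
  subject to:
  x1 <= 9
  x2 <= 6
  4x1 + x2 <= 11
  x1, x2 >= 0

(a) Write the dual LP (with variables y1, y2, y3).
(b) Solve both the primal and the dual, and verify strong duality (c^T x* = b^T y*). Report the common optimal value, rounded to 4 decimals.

The standard primal-dual pair for 'max c^T x s.t. A x <= b, x >= 0' is:
  Dual:  min b^T y  s.t.  A^T y >= c,  y >= 0.

So the dual LP is:
  minimize  9y1 + 6y2 + 11y3
  subject to:
    y1 + 4y3 >= 1
    y2 + y3 >= 5
    y1, y2, y3 >= 0

Solving the primal: x* = (1.25, 6).
  primal value c^T x* = 31.25.
Solving the dual: y* = (0, 4.75, 0.25).
  dual value b^T y* = 31.25.
Strong duality: c^T x* = b^T y*. Confirmed.

31.25


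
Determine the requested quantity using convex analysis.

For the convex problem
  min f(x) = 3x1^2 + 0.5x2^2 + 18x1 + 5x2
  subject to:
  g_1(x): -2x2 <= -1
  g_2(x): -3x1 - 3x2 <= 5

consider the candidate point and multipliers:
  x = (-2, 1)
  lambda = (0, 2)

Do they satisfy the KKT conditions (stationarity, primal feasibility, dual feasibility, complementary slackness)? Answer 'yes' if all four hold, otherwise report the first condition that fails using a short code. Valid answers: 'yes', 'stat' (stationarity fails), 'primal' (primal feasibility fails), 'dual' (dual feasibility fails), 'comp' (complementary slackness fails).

Gradient of f: grad f(x) = Q x + c = (6, 6)
Constraint values g_i(x) = a_i^T x - b_i:
  g_1((-2, 1)) = -1
  g_2((-2, 1)) = -2
Stationarity residual: grad f(x) + sum_i lambda_i a_i = (0, 0)
  -> stationarity OK
Primal feasibility (all g_i <= 0): OK
Dual feasibility (all lambda_i >= 0): OK
Complementary slackness (lambda_i * g_i(x) = 0 for all i): FAILS

Verdict: the first failing condition is complementary_slackness -> comp.

comp


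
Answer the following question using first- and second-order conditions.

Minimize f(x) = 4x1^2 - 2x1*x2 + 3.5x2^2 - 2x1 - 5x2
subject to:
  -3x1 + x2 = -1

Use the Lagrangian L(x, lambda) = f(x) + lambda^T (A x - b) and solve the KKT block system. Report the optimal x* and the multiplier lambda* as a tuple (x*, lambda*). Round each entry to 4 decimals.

Form the Lagrangian:
  L(x, lambda) = (1/2) x^T Q x + c^T x + lambda^T (A x - b)
Stationarity (grad_x L = 0): Q x + c + A^T lambda = 0.
Primal feasibility: A x = b.

This gives the KKT block system:
  [ Q   A^T ] [ x     ]   [-c ]
  [ A    0  ] [ lambda ] = [ b ]

Solving the linear system:
  x*      = (0.6102, 0.8305)
  lambda* = (0.4068)
  f(x*)   = -2.4831

x* = (0.6102, 0.8305), lambda* = (0.4068)


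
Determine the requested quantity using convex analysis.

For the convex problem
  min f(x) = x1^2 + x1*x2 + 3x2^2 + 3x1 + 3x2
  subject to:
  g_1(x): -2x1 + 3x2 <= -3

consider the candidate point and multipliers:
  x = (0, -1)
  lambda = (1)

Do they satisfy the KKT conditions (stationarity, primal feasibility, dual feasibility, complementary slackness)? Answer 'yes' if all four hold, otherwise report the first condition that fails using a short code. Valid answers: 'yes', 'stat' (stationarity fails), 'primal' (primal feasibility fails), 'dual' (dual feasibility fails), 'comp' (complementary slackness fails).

Gradient of f: grad f(x) = Q x + c = (2, -3)
Constraint values g_i(x) = a_i^T x - b_i:
  g_1((0, -1)) = 0
Stationarity residual: grad f(x) + sum_i lambda_i a_i = (0, 0)
  -> stationarity OK
Primal feasibility (all g_i <= 0): OK
Dual feasibility (all lambda_i >= 0): OK
Complementary slackness (lambda_i * g_i(x) = 0 for all i): OK

Verdict: yes, KKT holds.

yes


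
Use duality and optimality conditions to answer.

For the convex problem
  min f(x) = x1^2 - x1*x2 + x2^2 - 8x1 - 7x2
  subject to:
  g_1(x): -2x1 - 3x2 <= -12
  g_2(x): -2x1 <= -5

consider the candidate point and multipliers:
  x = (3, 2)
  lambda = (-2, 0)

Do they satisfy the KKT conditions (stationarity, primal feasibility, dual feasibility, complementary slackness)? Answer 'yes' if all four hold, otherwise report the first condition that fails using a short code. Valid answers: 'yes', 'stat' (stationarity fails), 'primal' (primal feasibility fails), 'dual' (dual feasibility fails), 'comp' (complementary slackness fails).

Gradient of f: grad f(x) = Q x + c = (-4, -6)
Constraint values g_i(x) = a_i^T x - b_i:
  g_1((3, 2)) = 0
  g_2((3, 2)) = -1
Stationarity residual: grad f(x) + sum_i lambda_i a_i = (0, 0)
  -> stationarity OK
Primal feasibility (all g_i <= 0): OK
Dual feasibility (all lambda_i >= 0): FAILS
Complementary slackness (lambda_i * g_i(x) = 0 for all i): OK

Verdict: the first failing condition is dual_feasibility -> dual.

dual


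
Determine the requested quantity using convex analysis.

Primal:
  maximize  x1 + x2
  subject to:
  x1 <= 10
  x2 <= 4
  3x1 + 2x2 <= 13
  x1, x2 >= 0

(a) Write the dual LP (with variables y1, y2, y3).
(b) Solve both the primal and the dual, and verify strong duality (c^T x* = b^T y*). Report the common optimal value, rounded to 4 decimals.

The standard primal-dual pair for 'max c^T x s.t. A x <= b, x >= 0' is:
  Dual:  min b^T y  s.t.  A^T y >= c,  y >= 0.

So the dual LP is:
  minimize  10y1 + 4y2 + 13y3
  subject to:
    y1 + 3y3 >= 1
    y2 + 2y3 >= 1
    y1, y2, y3 >= 0

Solving the primal: x* = (1.6667, 4).
  primal value c^T x* = 5.6667.
Solving the dual: y* = (0, 0.3333, 0.3333).
  dual value b^T y* = 5.6667.
Strong duality: c^T x* = b^T y*. Confirmed.

5.6667


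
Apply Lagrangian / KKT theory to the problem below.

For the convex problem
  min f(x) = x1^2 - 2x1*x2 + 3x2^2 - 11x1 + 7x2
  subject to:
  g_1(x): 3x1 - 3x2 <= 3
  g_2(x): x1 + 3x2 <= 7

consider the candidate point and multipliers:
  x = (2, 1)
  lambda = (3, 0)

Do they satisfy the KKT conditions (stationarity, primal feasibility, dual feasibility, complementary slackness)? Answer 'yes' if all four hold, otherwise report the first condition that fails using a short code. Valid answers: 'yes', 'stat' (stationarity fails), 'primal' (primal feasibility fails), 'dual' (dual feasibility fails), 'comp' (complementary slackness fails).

Gradient of f: grad f(x) = Q x + c = (-9, 9)
Constraint values g_i(x) = a_i^T x - b_i:
  g_1((2, 1)) = 0
  g_2((2, 1)) = -2
Stationarity residual: grad f(x) + sum_i lambda_i a_i = (0, 0)
  -> stationarity OK
Primal feasibility (all g_i <= 0): OK
Dual feasibility (all lambda_i >= 0): OK
Complementary slackness (lambda_i * g_i(x) = 0 for all i): OK

Verdict: yes, KKT holds.

yes


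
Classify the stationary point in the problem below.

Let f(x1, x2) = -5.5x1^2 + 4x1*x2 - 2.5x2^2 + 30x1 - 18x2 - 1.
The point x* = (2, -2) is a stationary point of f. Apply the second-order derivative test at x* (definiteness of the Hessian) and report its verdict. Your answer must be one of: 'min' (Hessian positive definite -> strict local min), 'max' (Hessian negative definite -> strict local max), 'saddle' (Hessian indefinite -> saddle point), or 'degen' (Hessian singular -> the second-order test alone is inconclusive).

Compute the Hessian H = grad^2 f:
  H = [[-11, 4], [4, -5]]
Verify stationarity: grad f(x*) = H x* + g = (0, 0).
Eigenvalues of H: -13, -3.
Both eigenvalues < 0, so H is negative definite -> x* is a strict local max.

max


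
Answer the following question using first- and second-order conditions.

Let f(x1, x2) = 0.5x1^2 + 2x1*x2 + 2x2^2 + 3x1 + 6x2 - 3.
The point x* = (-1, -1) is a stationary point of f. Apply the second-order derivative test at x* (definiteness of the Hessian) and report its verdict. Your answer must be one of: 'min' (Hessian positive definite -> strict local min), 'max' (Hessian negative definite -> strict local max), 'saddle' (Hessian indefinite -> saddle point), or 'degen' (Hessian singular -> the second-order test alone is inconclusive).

Compute the Hessian H = grad^2 f:
  H = [[1, 2], [2, 4]]
Verify stationarity: grad f(x*) = H x* + g = (0, 0).
Eigenvalues of H: 0, 5.
H has a zero eigenvalue (singular; positive semidefinite but not definite), so H is neither positive definite, negative definite, nor indefinite. The second-order test alone is inconclusive -> degen.
(Indeed, f is constant along the null direction of H through x*, so x* is not a strict local extremum.)

degen


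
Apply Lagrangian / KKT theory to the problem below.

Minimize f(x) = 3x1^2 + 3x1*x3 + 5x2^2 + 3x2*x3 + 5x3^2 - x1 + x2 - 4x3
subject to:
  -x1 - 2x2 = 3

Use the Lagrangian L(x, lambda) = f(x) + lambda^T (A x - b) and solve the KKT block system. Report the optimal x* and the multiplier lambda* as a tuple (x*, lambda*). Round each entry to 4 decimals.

Form the Lagrangian:
  L(x, lambda) = (1/2) x^T Q x + c^T x + lambda^T (A x - b)
Stationarity (grad_x L = 0): Q x + c + A^T lambda = 0.
Primal feasibility: A x = b.

This gives the KKT block system:
  [ Q   A^T ] [ x     ]   [-c ]
  [ A    0  ] [ lambda ] = [ b ]

Solving the linear system:
  x*      = (-0.8792, -1.0604, 0.9819)
  lambda* = (-3.3293)
  f(x*)   = 2.9396

x* = (-0.8792, -1.0604, 0.9819), lambda* = (-3.3293)


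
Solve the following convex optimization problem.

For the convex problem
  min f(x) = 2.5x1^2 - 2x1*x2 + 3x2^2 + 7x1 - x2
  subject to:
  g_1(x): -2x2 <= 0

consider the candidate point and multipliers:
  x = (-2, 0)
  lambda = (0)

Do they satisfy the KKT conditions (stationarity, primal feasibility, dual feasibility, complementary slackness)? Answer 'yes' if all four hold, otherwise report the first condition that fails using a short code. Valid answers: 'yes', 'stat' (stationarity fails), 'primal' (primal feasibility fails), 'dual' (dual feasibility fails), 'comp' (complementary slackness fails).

Gradient of f: grad f(x) = Q x + c = (-3, 3)
Constraint values g_i(x) = a_i^T x - b_i:
  g_1((-2, 0)) = 0
Stationarity residual: grad f(x) + sum_i lambda_i a_i = (-3, 3)
  -> stationarity FAILS
Primal feasibility (all g_i <= 0): OK
Dual feasibility (all lambda_i >= 0): OK
Complementary slackness (lambda_i * g_i(x) = 0 for all i): OK

Verdict: the first failing condition is stationarity -> stat.

stat


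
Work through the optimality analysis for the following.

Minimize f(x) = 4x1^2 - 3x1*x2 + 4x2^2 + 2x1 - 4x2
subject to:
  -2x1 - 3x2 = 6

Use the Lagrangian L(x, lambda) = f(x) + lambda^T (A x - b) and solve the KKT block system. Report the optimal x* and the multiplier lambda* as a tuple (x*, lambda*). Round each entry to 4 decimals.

Form the Lagrangian:
  L(x, lambda) = (1/2) x^T Q x + c^T x + lambda^T (A x - b)
Stationarity (grad_x L = 0): Q x + c + A^T lambda = 0.
Primal feasibility: A x = b.

This gives the KKT block system:
  [ Q   A^T ] [ x     ]   [-c ]
  [ A    0  ] [ lambda ] = [ b ]

Solving the linear system:
  x*      = (-1.3714, -1.0857)
  lambda* = (-2.8571)
  f(x*)   = 9.3714

x* = (-1.3714, -1.0857), lambda* = (-2.8571)


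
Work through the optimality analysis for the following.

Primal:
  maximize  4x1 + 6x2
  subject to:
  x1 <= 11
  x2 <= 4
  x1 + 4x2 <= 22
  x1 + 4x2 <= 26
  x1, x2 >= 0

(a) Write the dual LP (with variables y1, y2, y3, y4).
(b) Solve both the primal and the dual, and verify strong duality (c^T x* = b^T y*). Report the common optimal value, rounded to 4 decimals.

The standard primal-dual pair for 'max c^T x s.t. A x <= b, x >= 0' is:
  Dual:  min b^T y  s.t.  A^T y >= c,  y >= 0.

So the dual LP is:
  minimize  11y1 + 4y2 + 22y3 + 26y4
  subject to:
    y1 + y3 + y4 >= 4
    y2 + 4y3 + 4y4 >= 6
    y1, y2, y3, y4 >= 0

Solving the primal: x* = (11, 2.75).
  primal value c^T x* = 60.5.
Solving the dual: y* = (2.5, 0, 1.5, 0).
  dual value b^T y* = 60.5.
Strong duality: c^T x* = b^T y*. Confirmed.

60.5


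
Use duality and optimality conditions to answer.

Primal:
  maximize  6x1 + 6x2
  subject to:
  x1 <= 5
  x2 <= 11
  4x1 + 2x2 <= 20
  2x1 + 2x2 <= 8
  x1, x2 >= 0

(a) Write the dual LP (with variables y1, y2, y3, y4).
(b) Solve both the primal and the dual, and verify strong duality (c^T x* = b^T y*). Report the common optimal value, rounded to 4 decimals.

The standard primal-dual pair for 'max c^T x s.t. A x <= b, x >= 0' is:
  Dual:  min b^T y  s.t.  A^T y >= c,  y >= 0.

So the dual LP is:
  minimize  5y1 + 11y2 + 20y3 + 8y4
  subject to:
    y1 + 4y3 + 2y4 >= 6
    y2 + 2y3 + 2y4 >= 6
    y1, y2, y3, y4 >= 0

Solving the primal: x* = (4, 0).
  primal value c^T x* = 24.
Solving the dual: y* = (0, 0, 0, 3).
  dual value b^T y* = 24.
Strong duality: c^T x* = b^T y*. Confirmed.

24


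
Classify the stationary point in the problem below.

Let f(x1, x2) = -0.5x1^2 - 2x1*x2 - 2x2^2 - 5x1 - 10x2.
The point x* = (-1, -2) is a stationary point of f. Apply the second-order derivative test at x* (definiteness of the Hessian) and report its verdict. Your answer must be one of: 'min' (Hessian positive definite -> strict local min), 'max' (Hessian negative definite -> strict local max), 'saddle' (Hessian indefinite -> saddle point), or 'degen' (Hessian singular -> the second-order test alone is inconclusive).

Compute the Hessian H = grad^2 f:
  H = [[-1, -2], [-2, -4]]
Verify stationarity: grad f(x*) = H x* + g = (0, 0).
Eigenvalues of H: -5, 0.
H has a zero eigenvalue (singular; negative semidefinite but not definite), so H is neither positive definite, negative definite, nor indefinite. The second-order test alone is inconclusive -> degen.
(Indeed, f is constant along the null direction of H through x*, so x* is not a strict local extremum.)

degen


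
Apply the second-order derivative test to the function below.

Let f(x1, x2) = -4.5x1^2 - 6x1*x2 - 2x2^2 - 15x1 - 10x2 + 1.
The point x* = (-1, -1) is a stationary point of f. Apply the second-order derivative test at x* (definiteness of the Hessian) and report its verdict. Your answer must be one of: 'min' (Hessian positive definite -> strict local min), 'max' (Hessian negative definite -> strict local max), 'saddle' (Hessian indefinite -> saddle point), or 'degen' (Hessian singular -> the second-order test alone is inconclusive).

Compute the Hessian H = grad^2 f:
  H = [[-9, -6], [-6, -4]]
Verify stationarity: grad f(x*) = H x* + g = (0, 0).
Eigenvalues of H: -13, 0.
H has a zero eigenvalue (singular; negative semidefinite but not definite), so H is neither positive definite, negative definite, nor indefinite. The second-order test alone is inconclusive -> degen.
(Indeed, f is constant along the null direction of H through x*, so x* is not a strict local extremum.)

degen


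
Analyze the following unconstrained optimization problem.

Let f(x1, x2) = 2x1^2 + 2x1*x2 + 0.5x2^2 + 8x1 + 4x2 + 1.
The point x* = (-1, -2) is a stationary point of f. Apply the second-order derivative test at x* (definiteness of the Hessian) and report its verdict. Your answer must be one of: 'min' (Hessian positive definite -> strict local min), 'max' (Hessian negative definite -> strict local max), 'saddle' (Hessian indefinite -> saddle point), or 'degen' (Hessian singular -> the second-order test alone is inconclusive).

Compute the Hessian H = grad^2 f:
  H = [[4, 2], [2, 1]]
Verify stationarity: grad f(x*) = H x* + g = (0, 0).
Eigenvalues of H: 0, 5.
H has a zero eigenvalue (singular; positive semidefinite but not definite), so H is neither positive definite, negative definite, nor indefinite. The second-order test alone is inconclusive -> degen.
(Indeed, f is constant along the null direction of H through x*, so x* is not a strict local extremum.)

degen


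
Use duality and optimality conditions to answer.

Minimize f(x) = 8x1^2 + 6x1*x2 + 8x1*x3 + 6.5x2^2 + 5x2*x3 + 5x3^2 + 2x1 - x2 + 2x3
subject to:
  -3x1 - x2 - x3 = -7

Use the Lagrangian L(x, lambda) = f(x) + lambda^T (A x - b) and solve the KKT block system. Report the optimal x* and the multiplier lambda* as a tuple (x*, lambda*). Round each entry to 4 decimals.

Form the Lagrangian:
  L(x, lambda) = (1/2) x^T Q x + c^T x + lambda^T (A x - b)
Stationarity (grad_x L = 0): Q x + c + A^T lambda = 0.
Primal feasibility: A x = b.

This gives the KKT block system:
  [ Q   A^T ] [ x     ]   [-c ]
  [ A    0  ] [ lambda ] = [ b ]

Solving the linear system:
  x*      = (2.6667, 0.2564, -1.2564)
  lambda* = (12.0513)
  f(x*)   = 43.4615

x* = (2.6667, 0.2564, -1.2564), lambda* = (12.0513)


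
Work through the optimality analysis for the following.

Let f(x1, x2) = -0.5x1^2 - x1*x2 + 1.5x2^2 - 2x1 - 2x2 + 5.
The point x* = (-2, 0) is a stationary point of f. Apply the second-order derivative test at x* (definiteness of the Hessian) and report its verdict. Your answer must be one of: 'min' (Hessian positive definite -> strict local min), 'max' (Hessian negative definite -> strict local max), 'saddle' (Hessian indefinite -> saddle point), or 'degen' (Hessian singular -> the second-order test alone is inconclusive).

Compute the Hessian H = grad^2 f:
  H = [[-1, -1], [-1, 3]]
Verify stationarity: grad f(x*) = H x* + g = (0, 0).
Eigenvalues of H: -1.2361, 3.2361.
Eigenvalues have mixed signs, so H is indefinite -> x* is a saddle point.

saddle


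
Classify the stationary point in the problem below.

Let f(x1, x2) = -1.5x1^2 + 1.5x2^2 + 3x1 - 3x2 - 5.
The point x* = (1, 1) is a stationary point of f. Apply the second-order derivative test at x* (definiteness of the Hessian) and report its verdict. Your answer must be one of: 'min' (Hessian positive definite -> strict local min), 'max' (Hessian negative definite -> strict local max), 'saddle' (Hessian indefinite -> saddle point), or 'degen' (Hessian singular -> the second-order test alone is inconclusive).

Compute the Hessian H = grad^2 f:
  H = [[-3, 0], [0, 3]]
Verify stationarity: grad f(x*) = H x* + g = (0, 0).
Eigenvalues of H: -3, 3.
Eigenvalues have mixed signs, so H is indefinite -> x* is a saddle point.

saddle


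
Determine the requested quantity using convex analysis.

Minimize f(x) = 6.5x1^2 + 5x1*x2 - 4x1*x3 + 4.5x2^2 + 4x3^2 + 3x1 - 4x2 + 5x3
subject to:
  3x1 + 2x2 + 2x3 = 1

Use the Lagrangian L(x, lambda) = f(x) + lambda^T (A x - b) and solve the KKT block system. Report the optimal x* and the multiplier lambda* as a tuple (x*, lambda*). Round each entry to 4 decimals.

Form the Lagrangian:
  L(x, lambda) = (1/2) x^T Q x + c^T x + lambda^T (A x - b)
Stationarity (grad_x L = 0): Q x + c + A^T lambda = 0.
Primal feasibility: A x = b.

This gives the KKT block system:
  [ Q   A^T ] [ x     ]   [-c ]
  [ A    0  ] [ lambda ] = [ b ]

Solving the linear system:
  x*      = (-0.2086, 1.0224, -0.2095)
  lambda* = (-2.0793)
  f(x*)   = -1.8418

x* = (-0.2086, 1.0224, -0.2095), lambda* = (-2.0793)


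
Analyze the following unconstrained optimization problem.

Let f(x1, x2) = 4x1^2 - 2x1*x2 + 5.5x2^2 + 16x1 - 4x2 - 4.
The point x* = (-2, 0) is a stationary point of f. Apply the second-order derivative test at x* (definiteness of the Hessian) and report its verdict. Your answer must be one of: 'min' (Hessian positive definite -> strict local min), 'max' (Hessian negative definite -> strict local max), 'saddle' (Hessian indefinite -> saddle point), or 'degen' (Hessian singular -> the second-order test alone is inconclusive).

Compute the Hessian H = grad^2 f:
  H = [[8, -2], [-2, 11]]
Verify stationarity: grad f(x*) = H x* + g = (0, 0).
Eigenvalues of H: 7, 12.
Both eigenvalues > 0, so H is positive definite -> x* is a strict local min.

min


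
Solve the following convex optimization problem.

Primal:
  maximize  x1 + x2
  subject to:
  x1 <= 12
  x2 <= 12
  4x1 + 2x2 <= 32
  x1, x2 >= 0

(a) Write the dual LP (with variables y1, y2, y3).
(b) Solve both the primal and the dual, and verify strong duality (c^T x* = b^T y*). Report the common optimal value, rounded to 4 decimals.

The standard primal-dual pair for 'max c^T x s.t. A x <= b, x >= 0' is:
  Dual:  min b^T y  s.t.  A^T y >= c,  y >= 0.

So the dual LP is:
  minimize  12y1 + 12y2 + 32y3
  subject to:
    y1 + 4y3 >= 1
    y2 + 2y3 >= 1
    y1, y2, y3 >= 0

Solving the primal: x* = (2, 12).
  primal value c^T x* = 14.
Solving the dual: y* = (0, 0.5, 0.25).
  dual value b^T y* = 14.
Strong duality: c^T x* = b^T y*. Confirmed.

14


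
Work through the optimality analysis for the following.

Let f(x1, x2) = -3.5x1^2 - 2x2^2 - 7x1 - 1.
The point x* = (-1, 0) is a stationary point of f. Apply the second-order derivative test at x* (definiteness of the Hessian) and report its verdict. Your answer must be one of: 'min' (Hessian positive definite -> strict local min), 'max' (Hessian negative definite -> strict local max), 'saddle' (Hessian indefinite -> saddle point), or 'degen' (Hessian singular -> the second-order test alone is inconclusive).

Compute the Hessian H = grad^2 f:
  H = [[-7, 0], [0, -4]]
Verify stationarity: grad f(x*) = H x* + g = (0, 0).
Eigenvalues of H: -7, -4.
Both eigenvalues < 0, so H is negative definite -> x* is a strict local max.

max


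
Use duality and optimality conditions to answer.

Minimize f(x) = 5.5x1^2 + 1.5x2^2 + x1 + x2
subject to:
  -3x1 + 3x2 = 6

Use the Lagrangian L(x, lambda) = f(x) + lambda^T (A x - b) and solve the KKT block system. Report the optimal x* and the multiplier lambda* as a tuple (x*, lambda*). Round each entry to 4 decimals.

Form the Lagrangian:
  L(x, lambda) = (1/2) x^T Q x + c^T x + lambda^T (A x - b)
Stationarity (grad_x L = 0): Q x + c + A^T lambda = 0.
Primal feasibility: A x = b.

This gives the KKT block system:
  [ Q   A^T ] [ x     ]   [-c ]
  [ A    0  ] [ lambda ] = [ b ]

Solving the linear system:
  x*      = (-0.5714, 1.4286)
  lambda* = (-1.7619)
  f(x*)   = 5.7143

x* = (-0.5714, 1.4286), lambda* = (-1.7619)


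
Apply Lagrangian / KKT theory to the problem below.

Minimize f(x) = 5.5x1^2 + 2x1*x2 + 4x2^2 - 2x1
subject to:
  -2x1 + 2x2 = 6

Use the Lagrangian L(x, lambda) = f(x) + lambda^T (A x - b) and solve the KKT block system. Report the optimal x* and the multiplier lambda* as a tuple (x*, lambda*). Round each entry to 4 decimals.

Form the Lagrangian:
  L(x, lambda) = (1/2) x^T Q x + c^T x + lambda^T (A x - b)
Stationarity (grad_x L = 0): Q x + c + A^T lambda = 0.
Primal feasibility: A x = b.

This gives the KKT block system:
  [ Q   A^T ] [ x     ]   [-c ]
  [ A    0  ] [ lambda ] = [ b ]

Solving the linear system:
  x*      = (-1.2174, 1.7826)
  lambda* = (-5.913)
  f(x*)   = 18.9565

x* = (-1.2174, 1.7826), lambda* = (-5.913)


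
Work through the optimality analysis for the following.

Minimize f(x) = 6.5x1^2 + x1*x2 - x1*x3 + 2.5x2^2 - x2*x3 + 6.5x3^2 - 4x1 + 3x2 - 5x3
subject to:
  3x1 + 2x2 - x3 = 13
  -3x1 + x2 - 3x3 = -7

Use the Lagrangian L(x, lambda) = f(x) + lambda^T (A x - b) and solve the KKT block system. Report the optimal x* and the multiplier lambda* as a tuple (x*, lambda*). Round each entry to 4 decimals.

Form the Lagrangian:
  L(x, lambda) = (1/2) x^T Q x + c^T x + lambda^T (A x - b)
Stationarity (grad_x L = 0): Q x + c + A^T lambda = 0.
Primal feasibility: A x = b.

This gives the KKT block system:
  [ Q   A^T ] [ x     ]   [-c ]
  [ A    0  ] [ lambda ] = [ b ]

Solving the linear system:
  x*      = (2.7759, 2.5378, 0.4033)
  lambda* = (-9.8229, 1.5842)
  f(x*)   = 66.6401

x* = (2.7759, 2.5378, 0.4033), lambda* = (-9.8229, 1.5842)


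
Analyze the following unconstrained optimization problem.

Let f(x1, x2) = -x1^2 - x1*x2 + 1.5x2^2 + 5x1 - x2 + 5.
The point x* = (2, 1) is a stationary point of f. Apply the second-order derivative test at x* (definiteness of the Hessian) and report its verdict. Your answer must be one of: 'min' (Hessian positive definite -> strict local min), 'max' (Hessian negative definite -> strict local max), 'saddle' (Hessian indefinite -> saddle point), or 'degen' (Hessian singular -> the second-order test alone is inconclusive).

Compute the Hessian H = grad^2 f:
  H = [[-2, -1], [-1, 3]]
Verify stationarity: grad f(x*) = H x* + g = (0, 0).
Eigenvalues of H: -2.1926, 3.1926.
Eigenvalues have mixed signs, so H is indefinite -> x* is a saddle point.

saddle


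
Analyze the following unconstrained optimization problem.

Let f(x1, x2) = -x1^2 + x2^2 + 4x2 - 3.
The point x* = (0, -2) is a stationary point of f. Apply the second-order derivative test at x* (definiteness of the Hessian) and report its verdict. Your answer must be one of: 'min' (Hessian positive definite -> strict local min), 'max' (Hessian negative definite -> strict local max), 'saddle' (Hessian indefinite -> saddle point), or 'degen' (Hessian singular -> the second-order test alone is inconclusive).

Compute the Hessian H = grad^2 f:
  H = [[-2, 0], [0, 2]]
Verify stationarity: grad f(x*) = H x* + g = (0, 0).
Eigenvalues of H: -2, 2.
Eigenvalues have mixed signs, so H is indefinite -> x* is a saddle point.

saddle


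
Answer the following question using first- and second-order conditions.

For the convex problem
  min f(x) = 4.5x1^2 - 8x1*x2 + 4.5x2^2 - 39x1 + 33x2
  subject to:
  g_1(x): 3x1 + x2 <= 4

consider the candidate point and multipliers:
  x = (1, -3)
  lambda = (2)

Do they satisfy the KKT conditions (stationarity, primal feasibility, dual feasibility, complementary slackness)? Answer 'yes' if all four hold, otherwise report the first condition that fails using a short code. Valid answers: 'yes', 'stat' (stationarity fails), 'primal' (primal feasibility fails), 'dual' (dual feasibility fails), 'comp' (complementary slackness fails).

Gradient of f: grad f(x) = Q x + c = (-6, -2)
Constraint values g_i(x) = a_i^T x - b_i:
  g_1((1, -3)) = -4
Stationarity residual: grad f(x) + sum_i lambda_i a_i = (0, 0)
  -> stationarity OK
Primal feasibility (all g_i <= 0): OK
Dual feasibility (all lambda_i >= 0): OK
Complementary slackness (lambda_i * g_i(x) = 0 for all i): FAILS

Verdict: the first failing condition is complementary_slackness -> comp.

comp


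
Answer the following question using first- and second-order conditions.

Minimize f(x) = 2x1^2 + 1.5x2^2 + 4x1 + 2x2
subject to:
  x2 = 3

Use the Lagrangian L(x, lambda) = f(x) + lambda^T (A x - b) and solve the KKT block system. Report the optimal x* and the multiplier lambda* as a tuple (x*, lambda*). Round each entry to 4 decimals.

Form the Lagrangian:
  L(x, lambda) = (1/2) x^T Q x + c^T x + lambda^T (A x - b)
Stationarity (grad_x L = 0): Q x + c + A^T lambda = 0.
Primal feasibility: A x = b.

This gives the KKT block system:
  [ Q   A^T ] [ x     ]   [-c ]
  [ A    0  ] [ lambda ] = [ b ]

Solving the linear system:
  x*      = (-1, 3)
  lambda* = (-11)
  f(x*)   = 17.5

x* = (-1, 3), lambda* = (-11)


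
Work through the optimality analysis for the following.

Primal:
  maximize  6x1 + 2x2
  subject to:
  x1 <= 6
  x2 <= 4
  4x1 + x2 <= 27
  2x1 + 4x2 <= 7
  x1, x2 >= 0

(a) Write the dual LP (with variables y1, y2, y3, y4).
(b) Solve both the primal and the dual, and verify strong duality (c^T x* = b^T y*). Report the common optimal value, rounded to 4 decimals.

The standard primal-dual pair for 'max c^T x s.t. A x <= b, x >= 0' is:
  Dual:  min b^T y  s.t.  A^T y >= c,  y >= 0.

So the dual LP is:
  minimize  6y1 + 4y2 + 27y3 + 7y4
  subject to:
    y1 + 4y3 + 2y4 >= 6
    y2 + y3 + 4y4 >= 2
    y1, y2, y3, y4 >= 0

Solving the primal: x* = (3.5, 0).
  primal value c^T x* = 21.
Solving the dual: y* = (0, 0, 0, 3).
  dual value b^T y* = 21.
Strong duality: c^T x* = b^T y*. Confirmed.

21


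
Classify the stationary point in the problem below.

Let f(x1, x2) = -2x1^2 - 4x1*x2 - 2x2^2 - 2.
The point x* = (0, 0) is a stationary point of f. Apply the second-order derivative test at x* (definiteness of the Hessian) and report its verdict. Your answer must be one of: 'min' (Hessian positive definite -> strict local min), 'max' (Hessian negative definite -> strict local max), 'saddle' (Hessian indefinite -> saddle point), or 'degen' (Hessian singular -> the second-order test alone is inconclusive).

Compute the Hessian H = grad^2 f:
  H = [[-4, -4], [-4, -4]]
Verify stationarity: grad f(x*) = H x* + g = (0, 0).
Eigenvalues of H: -8, 0.
H has a zero eigenvalue (singular; negative semidefinite but not definite), so H is neither positive definite, negative definite, nor indefinite. The second-order test alone is inconclusive -> degen.
(Indeed, f is constant along the null direction of H through x*, so x* is not a strict local extremum.)

degen


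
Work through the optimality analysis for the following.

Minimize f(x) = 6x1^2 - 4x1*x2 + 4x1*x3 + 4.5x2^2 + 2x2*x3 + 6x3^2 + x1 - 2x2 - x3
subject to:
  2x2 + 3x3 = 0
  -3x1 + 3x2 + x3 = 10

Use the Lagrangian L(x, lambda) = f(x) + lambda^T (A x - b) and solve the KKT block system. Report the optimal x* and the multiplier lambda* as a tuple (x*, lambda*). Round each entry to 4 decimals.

Form the Lagrangian:
  L(x, lambda) = (1/2) x^T Q x + c^T x + lambda^T (A x - b)
Stationarity (grad_x L = 0): Q x + c + A^T lambda = 0.
Primal feasibility: A x = b.

This gives the KKT block system:
  [ Q   A^T ] [ x     ]   [-c ]
  [ A    0  ] [ lambda ] = [ b ]

Solving the linear system:
  x*      = (-2.4747, 1.1039, -0.7359)
  lambda* = (9.847, -12.0188)
  f(x*)   = 58.1205

x* = (-2.4747, 1.1039, -0.7359), lambda* = (9.847, -12.0188)
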